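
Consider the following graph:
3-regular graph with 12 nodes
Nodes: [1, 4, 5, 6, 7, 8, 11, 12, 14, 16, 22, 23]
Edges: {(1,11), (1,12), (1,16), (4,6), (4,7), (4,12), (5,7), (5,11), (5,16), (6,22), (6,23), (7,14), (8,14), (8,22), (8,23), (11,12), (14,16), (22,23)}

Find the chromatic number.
Clique number ω(G) = 3 (lower bound: χ ≥ ω).
The clique on [1, 11, 12] has size 3, forcing χ ≥ 3, and the coloring below uses 3 colors, so χ(G) = 3.
A valid 3-coloring: color 1: [4, 11, 16, 22]; color 2: [1, 6, 7, 8]; color 3: [5, 12, 14, 23].

χ(G) = 3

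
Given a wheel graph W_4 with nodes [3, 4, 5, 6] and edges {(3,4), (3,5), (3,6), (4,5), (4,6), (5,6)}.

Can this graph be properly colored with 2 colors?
No, G is not 2-colorable

The clique on vertices [3, 4, 5, 6] has size 4 > 2, so it alone needs 4 colors.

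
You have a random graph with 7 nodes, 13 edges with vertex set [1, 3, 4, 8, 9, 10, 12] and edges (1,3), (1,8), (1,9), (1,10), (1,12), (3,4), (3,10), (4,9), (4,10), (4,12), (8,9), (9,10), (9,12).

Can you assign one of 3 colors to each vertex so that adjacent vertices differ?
A valid 3-coloring: color 1: [1, 4]; color 2: [3, 9]; color 3: [8, 10, 12].
(χ(G) = 3 ≤ 3.)

Yes, G is 3-colorable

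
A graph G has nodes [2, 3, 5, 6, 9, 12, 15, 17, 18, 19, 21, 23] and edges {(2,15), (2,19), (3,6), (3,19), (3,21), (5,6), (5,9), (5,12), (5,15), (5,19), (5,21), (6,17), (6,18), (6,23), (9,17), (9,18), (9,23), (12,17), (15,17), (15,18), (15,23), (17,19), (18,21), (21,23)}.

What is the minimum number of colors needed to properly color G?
Clique number ω(G) = 2 (lower bound: χ ≥ ω).
The graph is bipartite (no odd cycle), so 2 colors suffice: χ(G) = 2.
A valid 2-coloring: color 1: [2, 3, 5, 17, 18, 23]; color 2: [6, 9, 12, 15, 19, 21].

χ(G) = 2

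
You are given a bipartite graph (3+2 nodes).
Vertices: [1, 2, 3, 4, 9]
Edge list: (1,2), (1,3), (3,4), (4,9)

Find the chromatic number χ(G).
Clique number ω(G) = 2 (lower bound: χ ≥ ω).
The graph is bipartite (no odd cycle), so 2 colors suffice: χ(G) = 2.
A valid 2-coloring: color 1: [2, 3, 9]; color 2: [1, 4].

χ(G) = 2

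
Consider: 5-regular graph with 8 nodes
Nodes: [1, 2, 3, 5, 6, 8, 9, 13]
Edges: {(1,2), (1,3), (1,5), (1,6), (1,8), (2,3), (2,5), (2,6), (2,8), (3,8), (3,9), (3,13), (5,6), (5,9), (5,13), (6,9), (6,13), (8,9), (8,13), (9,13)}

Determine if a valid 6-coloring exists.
A valid 6-coloring: color 1: [5, 8]; color 2: [2, 9]; color 3: [3, 6]; color 4: [1, 13].
(χ(G) = 4 ≤ 6.)

Yes, G is 6-colorable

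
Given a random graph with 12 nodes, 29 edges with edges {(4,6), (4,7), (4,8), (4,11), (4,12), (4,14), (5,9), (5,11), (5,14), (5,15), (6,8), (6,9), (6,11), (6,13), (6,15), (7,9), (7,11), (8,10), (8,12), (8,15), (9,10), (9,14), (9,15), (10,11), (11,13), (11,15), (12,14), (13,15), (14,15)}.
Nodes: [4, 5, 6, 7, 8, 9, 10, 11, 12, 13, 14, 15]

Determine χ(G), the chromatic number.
Clique number ω(G) = 4 (lower bound: χ ≥ ω).
The clique on [5, 9, 14, 15] has size 4, forcing χ ≥ 4, and the coloring below uses 4 colors, so χ(G) = 4.
A valid 4-coloring: color 1: [4, 10, 15]; color 2: [8, 9, 11]; color 3: [6, 7, 14]; color 4: [5, 12, 13].

χ(G) = 4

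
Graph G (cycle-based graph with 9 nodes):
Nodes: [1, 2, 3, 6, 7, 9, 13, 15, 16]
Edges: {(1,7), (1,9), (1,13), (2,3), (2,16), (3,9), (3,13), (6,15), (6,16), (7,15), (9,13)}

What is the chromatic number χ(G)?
χ(G) = 3

Clique number ω(G) = 3 (lower bound: χ ≥ ω).
The clique on [1, 9, 13] has size 3, forcing χ ≥ 3, and the coloring below uses 3 colors, so χ(G) = 3.
A valid 3-coloring: color 1: [1, 3, 15, 16]; color 2: [2, 6, 7, 9]; color 3: [13].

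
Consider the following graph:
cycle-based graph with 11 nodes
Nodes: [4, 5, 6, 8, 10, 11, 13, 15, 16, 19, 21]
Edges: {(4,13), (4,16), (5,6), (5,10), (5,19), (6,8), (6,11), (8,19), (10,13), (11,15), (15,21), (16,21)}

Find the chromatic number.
Clique number ω(G) = 2 (lower bound: χ ≥ ω).
Odd cycle [10, 13, 4, 16, 21, 15, 11, 6, 8, 19, 5] needs 3 colors (χ ≥ 3).
The coloring below uses 3 colors, so χ(G) = 3.
A valid 3-coloring: color 1: [5, 8, 13, 15, 16]; color 2: [4, 6, 10, 19, 21]; color 3: [11].

χ(G) = 3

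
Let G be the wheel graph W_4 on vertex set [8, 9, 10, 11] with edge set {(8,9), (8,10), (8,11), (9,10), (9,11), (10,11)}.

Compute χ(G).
χ(G) = 4

Clique number ω(G) = 4 (lower bound: χ ≥ ω).
The clique on [8, 9, 10, 11] has size 4, forcing χ ≥ 4, and the coloring below uses 4 colors, so χ(G) = 4.
A valid 4-coloring: color 1: [10]; color 2: [9]; color 3: [11]; color 4: [8].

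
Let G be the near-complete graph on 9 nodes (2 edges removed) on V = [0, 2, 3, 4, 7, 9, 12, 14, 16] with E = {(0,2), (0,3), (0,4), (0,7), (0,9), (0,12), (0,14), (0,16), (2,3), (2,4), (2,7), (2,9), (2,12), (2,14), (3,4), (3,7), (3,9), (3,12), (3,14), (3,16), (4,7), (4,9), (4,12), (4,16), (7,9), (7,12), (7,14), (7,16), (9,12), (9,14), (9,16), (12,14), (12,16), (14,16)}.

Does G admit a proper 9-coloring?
A valid 9-coloring: color 1: [12]; color 2: [0]; color 3: [7]; color 4: [9]; color 5: [3]; color 6: [2, 16]; color 7: [4, 14].
(χ(G) = 7 ≤ 9.)

Yes, G is 9-colorable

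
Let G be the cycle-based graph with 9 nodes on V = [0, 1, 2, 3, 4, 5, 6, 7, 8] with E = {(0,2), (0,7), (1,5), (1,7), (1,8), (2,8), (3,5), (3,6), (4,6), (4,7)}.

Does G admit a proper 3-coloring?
A valid 3-coloring: color 1: [5, 6, 7, 8]; color 2: [1, 2, 3, 4]; color 3: [0].
(χ(G) = 3 ≤ 3.)

Yes, G is 3-colorable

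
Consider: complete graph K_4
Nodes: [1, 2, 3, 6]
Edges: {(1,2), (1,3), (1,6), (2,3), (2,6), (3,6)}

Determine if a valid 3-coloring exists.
The clique on vertices [1, 2, 3, 6] has size 4 > 3, so it alone needs 4 colors.

No, G is not 3-colorable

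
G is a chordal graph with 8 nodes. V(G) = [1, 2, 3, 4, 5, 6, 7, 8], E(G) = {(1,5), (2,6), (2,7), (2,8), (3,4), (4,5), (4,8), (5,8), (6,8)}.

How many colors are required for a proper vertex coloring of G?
χ(G) = 3

Clique number ω(G) = 3 (lower bound: χ ≥ ω).
The clique on [2, 6, 8] has size 3, forcing χ ≥ 3, and the coloring below uses 3 colors, so χ(G) = 3.
A valid 3-coloring: color 1: [1, 3, 7, 8]; color 2: [2, 5]; color 3: [4, 6].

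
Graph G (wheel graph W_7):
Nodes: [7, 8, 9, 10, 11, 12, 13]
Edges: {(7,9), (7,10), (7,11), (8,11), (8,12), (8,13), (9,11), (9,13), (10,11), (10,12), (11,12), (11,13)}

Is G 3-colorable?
Yes, G is 3-colorable

A valid 3-coloring: color 1: [11]; color 2: [8, 9, 10]; color 3: [7, 12, 13].
(χ(G) = 3 ≤ 3.)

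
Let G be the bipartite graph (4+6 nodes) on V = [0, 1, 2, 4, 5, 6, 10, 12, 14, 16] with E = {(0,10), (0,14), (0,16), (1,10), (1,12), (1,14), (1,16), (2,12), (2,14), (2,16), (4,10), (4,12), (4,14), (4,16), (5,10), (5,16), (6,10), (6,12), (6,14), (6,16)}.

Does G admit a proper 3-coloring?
A valid 3-coloring: color 1: [10, 12, 14, 16]; color 2: [0, 1, 2, 4, 5, 6].
(χ(G) = 2 ≤ 3.)

Yes, G is 3-colorable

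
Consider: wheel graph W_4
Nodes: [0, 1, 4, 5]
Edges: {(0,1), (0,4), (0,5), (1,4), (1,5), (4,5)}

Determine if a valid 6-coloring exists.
A valid 6-coloring: color 1: [1]; color 2: [0]; color 3: [4]; color 4: [5].
(χ(G) = 4 ≤ 6.)

Yes, G is 6-colorable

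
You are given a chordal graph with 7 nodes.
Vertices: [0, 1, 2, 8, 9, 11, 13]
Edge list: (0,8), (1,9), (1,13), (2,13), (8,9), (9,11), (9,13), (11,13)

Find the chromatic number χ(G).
χ(G) = 3

Clique number ω(G) = 3 (lower bound: χ ≥ ω).
The clique on [1, 9, 13] has size 3, forcing χ ≥ 3, and the coloring below uses 3 colors, so χ(G) = 3.
A valid 3-coloring: color 1: [0, 2, 9]; color 2: [8, 13]; color 3: [1, 11].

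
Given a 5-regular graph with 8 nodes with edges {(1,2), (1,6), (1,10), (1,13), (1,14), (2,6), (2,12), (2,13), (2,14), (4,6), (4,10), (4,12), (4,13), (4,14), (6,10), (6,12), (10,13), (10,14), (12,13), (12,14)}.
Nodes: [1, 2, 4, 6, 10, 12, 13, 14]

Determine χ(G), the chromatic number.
Clique number ω(G) = 3 (lower bound: χ ≥ ω).
Odd cycle [10, 4, 12, 2, 1] needs 3 colors (χ ≥ 3).
Vertex 6 is adjacent to every vertex of [1, 2, 4, 10, 12], which already need 3 colors among themselves, so 6 needs a new color (χ ≥ 4).
The coloring below uses 4 colors, so χ(G) = 4.
A valid 4-coloring: color 1: [2, 4]; color 2: [6, 13, 14]; color 3: [10, 12]; color 4: [1].

χ(G) = 4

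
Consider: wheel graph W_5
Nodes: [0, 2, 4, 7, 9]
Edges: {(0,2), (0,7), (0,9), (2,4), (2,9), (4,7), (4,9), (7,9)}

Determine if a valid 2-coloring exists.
No, G is not 2-colorable

The clique on vertices [0, 2, 9] has size 3 > 2, so it alone needs 3 colors.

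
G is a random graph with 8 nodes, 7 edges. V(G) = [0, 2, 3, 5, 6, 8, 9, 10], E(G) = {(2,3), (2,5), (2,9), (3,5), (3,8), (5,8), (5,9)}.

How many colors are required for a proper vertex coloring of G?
χ(G) = 3

Clique number ω(G) = 3 (lower bound: χ ≥ ω).
The clique on [3, 5, 8] has size 3, forcing χ ≥ 3, and the coloring below uses 3 colors, so χ(G) = 3.
A valid 3-coloring: color 1: [0, 5, 6, 10]; color 2: [3, 9]; color 3: [2, 8].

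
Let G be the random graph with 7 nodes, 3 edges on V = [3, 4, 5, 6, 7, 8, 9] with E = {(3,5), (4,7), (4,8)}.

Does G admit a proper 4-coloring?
A valid 4-coloring: color 1: [4, 5, 6, 9]; color 2: [3, 7, 8].
(χ(G) = 2 ≤ 4.)

Yes, G is 4-colorable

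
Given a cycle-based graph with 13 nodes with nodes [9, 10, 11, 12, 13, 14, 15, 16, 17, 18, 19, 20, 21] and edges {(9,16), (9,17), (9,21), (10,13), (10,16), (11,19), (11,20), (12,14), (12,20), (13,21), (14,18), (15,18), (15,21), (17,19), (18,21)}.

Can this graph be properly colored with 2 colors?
No, G is not 2-colorable

The clique on vertices [15, 18, 21] has size 3 > 2, so it alone needs 3 colors.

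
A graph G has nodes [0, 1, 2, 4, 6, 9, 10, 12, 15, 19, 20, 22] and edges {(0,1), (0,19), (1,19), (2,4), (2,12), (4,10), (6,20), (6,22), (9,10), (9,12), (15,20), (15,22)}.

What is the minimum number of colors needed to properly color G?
χ(G) = 3

Clique number ω(G) = 3 (lower bound: χ ≥ ω).
The clique on [0, 1, 19] has size 3, forcing χ ≥ 3, and the coloring below uses 3 colors, so χ(G) = 3.
A valid 3-coloring: color 1: [0, 4, 12, 20, 22]; color 2: [1, 2, 6, 10, 15]; color 3: [9, 19].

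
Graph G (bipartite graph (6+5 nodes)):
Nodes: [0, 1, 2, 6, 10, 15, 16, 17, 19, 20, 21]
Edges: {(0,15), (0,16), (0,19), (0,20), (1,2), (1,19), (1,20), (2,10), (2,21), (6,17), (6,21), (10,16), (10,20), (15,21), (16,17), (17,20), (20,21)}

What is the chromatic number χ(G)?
χ(G) = 2

Clique number ω(G) = 2 (lower bound: χ ≥ ω).
The graph is bipartite (no odd cycle), so 2 colors suffice: χ(G) = 2.
A valid 2-coloring: color 1: [2, 6, 15, 16, 19, 20]; color 2: [0, 1, 10, 17, 21].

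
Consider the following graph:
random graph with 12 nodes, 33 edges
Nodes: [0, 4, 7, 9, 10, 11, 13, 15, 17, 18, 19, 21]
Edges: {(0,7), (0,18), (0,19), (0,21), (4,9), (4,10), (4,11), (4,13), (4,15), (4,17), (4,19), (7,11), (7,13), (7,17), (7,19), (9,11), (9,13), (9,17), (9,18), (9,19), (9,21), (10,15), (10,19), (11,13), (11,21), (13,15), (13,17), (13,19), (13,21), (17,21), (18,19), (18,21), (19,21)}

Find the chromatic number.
χ(G) = 4

Clique number ω(G) = 4 (lower bound: χ ≥ ω).
The clique on [0, 18, 19, 21] has size 4, forcing χ ≥ 4, and the coloring below uses 4 colors, so χ(G) = 4.
A valid 4-coloring: color 1: [11, 15, 17, 19]; color 2: [10, 13, 18]; color 3: [4, 7, 21]; color 4: [0, 9].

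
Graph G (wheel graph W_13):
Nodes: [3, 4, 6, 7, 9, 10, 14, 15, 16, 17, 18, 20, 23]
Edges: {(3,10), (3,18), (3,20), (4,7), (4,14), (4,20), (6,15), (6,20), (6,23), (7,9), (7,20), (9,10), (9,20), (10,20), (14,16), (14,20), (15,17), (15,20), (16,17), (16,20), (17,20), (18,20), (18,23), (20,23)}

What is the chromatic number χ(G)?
Clique number ω(G) = 3 (lower bound: χ ≥ ω).
The clique on [3, 10, 20] has size 3, forcing χ ≥ 3, and the coloring below uses 3 colors, so χ(G) = 3.
A valid 3-coloring: color 1: [20]; color 2: [3, 4, 9, 15, 16, 23]; color 3: [6, 7, 10, 14, 17, 18].

χ(G) = 3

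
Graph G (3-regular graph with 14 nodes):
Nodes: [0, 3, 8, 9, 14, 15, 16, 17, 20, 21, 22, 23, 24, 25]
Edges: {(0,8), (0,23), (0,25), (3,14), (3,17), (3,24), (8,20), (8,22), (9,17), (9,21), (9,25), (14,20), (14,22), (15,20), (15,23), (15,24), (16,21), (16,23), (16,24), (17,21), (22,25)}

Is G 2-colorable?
No, G is not 2-colorable

The clique on vertices [9, 17, 21] has size 3 > 2, so it alone needs 3 colors.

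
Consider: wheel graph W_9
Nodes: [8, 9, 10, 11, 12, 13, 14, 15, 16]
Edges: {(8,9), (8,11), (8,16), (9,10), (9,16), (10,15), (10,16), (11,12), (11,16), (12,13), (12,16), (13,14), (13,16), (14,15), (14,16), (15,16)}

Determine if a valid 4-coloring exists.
A valid 4-coloring: color 1: [16]; color 2: [8, 10, 12, 14]; color 3: [9, 11, 13, 15].
(χ(G) = 3 ≤ 4.)

Yes, G is 4-colorable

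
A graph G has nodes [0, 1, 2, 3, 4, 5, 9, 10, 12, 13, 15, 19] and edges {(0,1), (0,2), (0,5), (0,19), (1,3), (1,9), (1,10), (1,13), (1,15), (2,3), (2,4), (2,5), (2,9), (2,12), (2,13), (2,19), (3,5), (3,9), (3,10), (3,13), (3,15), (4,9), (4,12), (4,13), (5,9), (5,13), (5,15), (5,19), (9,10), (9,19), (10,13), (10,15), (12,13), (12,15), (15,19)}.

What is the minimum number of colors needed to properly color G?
χ(G) = 4

Clique number ω(G) = 4 (lower bound: χ ≥ ω).
The clique on [1, 3, 9, 10] has size 4, forcing χ ≥ 4, and the coloring below uses 4 colors, so χ(G) = 4.
A valid 4-coloring: color 1: [1, 2]; color 2: [0, 9, 13, 15]; color 3: [5, 10, 12]; color 4: [3, 4, 19].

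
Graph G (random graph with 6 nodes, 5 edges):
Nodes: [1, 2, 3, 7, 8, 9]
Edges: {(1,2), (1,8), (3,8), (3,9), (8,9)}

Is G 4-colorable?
Yes, G is 4-colorable

A valid 4-coloring: color 1: [2, 7, 8]; color 2: [1, 9]; color 3: [3].
(χ(G) = 3 ≤ 4.)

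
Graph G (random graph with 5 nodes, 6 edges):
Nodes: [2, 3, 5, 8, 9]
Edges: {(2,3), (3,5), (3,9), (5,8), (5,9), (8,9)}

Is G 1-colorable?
The clique on vertices [5, 8, 9] has size 3 > 1, so it alone needs 3 colors.

No, G is not 1-colorable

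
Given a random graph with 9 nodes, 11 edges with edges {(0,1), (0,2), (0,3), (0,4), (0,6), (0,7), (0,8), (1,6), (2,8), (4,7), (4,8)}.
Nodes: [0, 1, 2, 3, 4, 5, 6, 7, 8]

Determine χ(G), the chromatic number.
χ(G) = 3

Clique number ω(G) = 3 (lower bound: χ ≥ ω).
The clique on [0, 1, 6] has size 3, forcing χ ≥ 3, and the coloring below uses 3 colors, so χ(G) = 3.
A valid 3-coloring: color 1: [0, 5]; color 2: [3, 6, 7, 8]; color 3: [1, 2, 4].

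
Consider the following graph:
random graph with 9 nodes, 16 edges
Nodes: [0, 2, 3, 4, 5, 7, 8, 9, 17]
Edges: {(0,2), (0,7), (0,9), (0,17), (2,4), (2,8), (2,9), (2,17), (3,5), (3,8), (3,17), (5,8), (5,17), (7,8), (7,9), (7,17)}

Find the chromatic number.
Clique number ω(G) = 3 (lower bound: χ ≥ ω).
The clique on [0, 2, 17] has size 3, forcing χ ≥ 3, and the coloring below uses 3 colors, so χ(G) = 3.
A valid 3-coloring: color 1: [2, 3, 7]; color 2: [4, 8, 9, 17]; color 3: [0, 5].

χ(G) = 3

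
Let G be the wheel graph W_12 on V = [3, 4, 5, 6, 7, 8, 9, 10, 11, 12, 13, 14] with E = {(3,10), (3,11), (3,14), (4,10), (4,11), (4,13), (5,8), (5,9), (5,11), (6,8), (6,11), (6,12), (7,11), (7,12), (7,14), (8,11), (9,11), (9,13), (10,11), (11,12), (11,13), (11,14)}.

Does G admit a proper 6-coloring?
A valid 6-coloring: color 1: [11]; color 2: [4, 8, 9, 12, 14]; color 3: [3, 5, 6, 7, 13]; color 4: [10].
(χ(G) = 4 ≤ 6.)

Yes, G is 6-colorable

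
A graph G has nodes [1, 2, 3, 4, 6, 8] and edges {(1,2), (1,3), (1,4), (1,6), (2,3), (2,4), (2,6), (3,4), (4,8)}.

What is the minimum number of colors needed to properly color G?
Clique number ω(G) = 4 (lower bound: χ ≥ ω).
The clique on [1, 2, 3, 4] has size 4, forcing χ ≥ 4, and the coloring below uses 4 colors, so χ(G) = 4.
A valid 4-coloring: color 1: [1, 8]; color 2: [2]; color 3: [4, 6]; color 4: [3].

χ(G) = 4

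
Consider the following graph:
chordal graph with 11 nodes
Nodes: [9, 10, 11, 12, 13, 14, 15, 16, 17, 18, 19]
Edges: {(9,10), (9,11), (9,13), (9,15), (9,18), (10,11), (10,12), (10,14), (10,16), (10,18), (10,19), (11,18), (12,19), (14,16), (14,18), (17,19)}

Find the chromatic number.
χ(G) = 4

Clique number ω(G) = 4 (lower bound: χ ≥ ω).
The clique on [9, 10, 11, 18] has size 4, forcing χ ≥ 4, and the coloring below uses 4 colors, so χ(G) = 4.
A valid 4-coloring: color 1: [10, 13, 15, 17]; color 2: [9, 14, 19]; color 3: [12, 16, 18]; color 4: [11].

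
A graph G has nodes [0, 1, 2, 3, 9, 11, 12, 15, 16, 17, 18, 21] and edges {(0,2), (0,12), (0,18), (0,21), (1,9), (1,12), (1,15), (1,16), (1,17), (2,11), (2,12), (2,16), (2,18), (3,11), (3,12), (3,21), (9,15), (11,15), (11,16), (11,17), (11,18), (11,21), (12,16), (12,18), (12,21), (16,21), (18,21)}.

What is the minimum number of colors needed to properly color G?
Clique number ω(G) = 4 (lower bound: χ ≥ ω).
The clique on [0, 2, 12, 18] has size 4, forcing χ ≥ 4, and the coloring below uses 4 colors, so χ(G) = 4.
A valid 4-coloring: color 1: [9, 11, 12]; color 2: [1, 2, 21]; color 3: [3, 15, 16, 17, 18]; color 4: [0].

χ(G) = 4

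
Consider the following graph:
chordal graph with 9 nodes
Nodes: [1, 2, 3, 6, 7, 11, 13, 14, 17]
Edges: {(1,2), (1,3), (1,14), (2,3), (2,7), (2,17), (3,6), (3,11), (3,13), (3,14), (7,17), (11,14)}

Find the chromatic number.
Clique number ω(G) = 3 (lower bound: χ ≥ ω).
The clique on [2, 7, 17] has size 3, forcing χ ≥ 3, and the coloring below uses 3 colors, so χ(G) = 3.
A valid 3-coloring: color 1: [3, 17]; color 2: [2, 6, 13, 14]; color 3: [1, 7, 11].

χ(G) = 3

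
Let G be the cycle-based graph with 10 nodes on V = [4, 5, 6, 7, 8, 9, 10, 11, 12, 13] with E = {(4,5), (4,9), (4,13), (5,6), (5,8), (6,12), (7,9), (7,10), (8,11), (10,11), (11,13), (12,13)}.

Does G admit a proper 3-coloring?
Yes, G is 3-colorable

A valid 3-coloring: color 1: [4, 7, 11, 12]; color 2: [5, 9, 10, 13]; color 3: [6, 8].
(χ(G) = 3 ≤ 3.)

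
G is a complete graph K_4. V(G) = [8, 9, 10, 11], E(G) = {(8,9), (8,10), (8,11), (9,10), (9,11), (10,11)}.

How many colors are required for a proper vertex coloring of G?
χ(G) = 4

Clique number ω(G) = 4 (lower bound: χ ≥ ω).
The clique on [8, 9, 10, 11] has size 4, forcing χ ≥ 4, and the coloring below uses 4 colors, so χ(G) = 4.
A valid 4-coloring: color 1: [9]; color 2: [11]; color 3: [8]; color 4: [10].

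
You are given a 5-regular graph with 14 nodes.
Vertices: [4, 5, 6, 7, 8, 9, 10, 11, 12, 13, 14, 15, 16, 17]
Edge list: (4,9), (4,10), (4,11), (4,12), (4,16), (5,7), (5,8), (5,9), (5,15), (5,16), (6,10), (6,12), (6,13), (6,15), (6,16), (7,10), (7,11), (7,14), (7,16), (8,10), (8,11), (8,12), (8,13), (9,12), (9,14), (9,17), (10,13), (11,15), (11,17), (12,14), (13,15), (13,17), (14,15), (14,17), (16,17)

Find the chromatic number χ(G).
χ(G) = 4

Clique number ω(G) = 3 (lower bound: χ ≥ ω).
Suppose a proper 3-coloring c exists. The clique [4, 9, 12] takes 3 distinct colors; by symmetry let c(4) = 1, c(9) = 2, c(12) = 3.
- Vertex 14: neighbors [9, 12] already have colors [2, 3] ⇒ c(14) = 1.
- Vertex 17: neighbors [14, 9] already have colors [1, 2] ⇒ c(17) = 3.
- Vertex 11: neighbors [4, 17] already have colors [1, 3] ⇒ c(11) = 2.
- Vertex 7: neighbors [14, 11] already have colors [1, 2] ⇒ c(7) = 3.
- Vertex 5: neighbors [9, 7] already have colors [2, 3] ⇒ c(5) = 1.
- Vertex 8: neighbors [5, 11, 12] already have colors [1, 2, 3] — all 3 colors blocked. Contradiction.
The forced assignments end in a contradiction, so G has no proper 3-coloring (χ ≥ 4).
The coloring below uses 4 colors, so χ(G) = 4.
A valid 4-coloring: color 1: [7, 12, 15, 17]; color 2: [5, 11, 13, 14]; color 3: [9, 10, 16]; color 4: [4, 6, 8].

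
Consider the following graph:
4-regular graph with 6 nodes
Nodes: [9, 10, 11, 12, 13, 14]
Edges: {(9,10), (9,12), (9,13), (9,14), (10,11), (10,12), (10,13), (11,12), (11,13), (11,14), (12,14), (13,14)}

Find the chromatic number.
Clique number ω(G) = 3 (lower bound: χ ≥ ω).
The clique on [9, 10, 12] has size 3, forcing χ ≥ 3, and the coloring below uses 3 colors, so χ(G) = 3.
A valid 3-coloring: color 1: [10, 14]; color 2: [12, 13]; color 3: [9, 11].

χ(G) = 3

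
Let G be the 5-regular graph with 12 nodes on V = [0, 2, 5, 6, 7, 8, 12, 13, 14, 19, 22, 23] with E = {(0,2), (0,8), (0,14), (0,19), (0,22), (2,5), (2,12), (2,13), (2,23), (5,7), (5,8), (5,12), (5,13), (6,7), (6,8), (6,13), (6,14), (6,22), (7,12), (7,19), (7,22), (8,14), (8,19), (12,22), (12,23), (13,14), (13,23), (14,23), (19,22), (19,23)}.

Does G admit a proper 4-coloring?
A valid 4-coloring: color 1: [2, 14, 22]; color 2: [6, 12, 19]; color 3: [7, 8, 13]; color 4: [0, 5, 23].
(χ(G) = 4 ≤ 4.)

Yes, G is 4-colorable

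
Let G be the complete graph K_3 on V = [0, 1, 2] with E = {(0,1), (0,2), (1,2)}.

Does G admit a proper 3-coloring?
Yes, G is 3-colorable

A valid 3-coloring: color 1: [0]; color 2: [2]; color 3: [1].
(χ(G) = 3 ≤ 3.)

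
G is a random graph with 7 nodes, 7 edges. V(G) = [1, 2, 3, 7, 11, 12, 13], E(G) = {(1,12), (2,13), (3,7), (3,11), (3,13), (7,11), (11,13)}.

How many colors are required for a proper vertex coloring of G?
χ(G) = 3

Clique number ω(G) = 3 (lower bound: χ ≥ ω).
The clique on [3, 11, 13] has size 3, forcing χ ≥ 3, and the coloring below uses 3 colors, so χ(G) = 3.
A valid 3-coloring: color 1: [2, 11, 12]; color 2: [1, 3]; color 3: [7, 13].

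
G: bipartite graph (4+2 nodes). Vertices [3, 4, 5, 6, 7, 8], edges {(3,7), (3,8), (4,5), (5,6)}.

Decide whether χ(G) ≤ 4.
Yes, G is 4-colorable

A valid 4-coloring: color 1: [3, 5]; color 2: [4, 6, 7, 8].
(χ(G) = 2 ≤ 4.)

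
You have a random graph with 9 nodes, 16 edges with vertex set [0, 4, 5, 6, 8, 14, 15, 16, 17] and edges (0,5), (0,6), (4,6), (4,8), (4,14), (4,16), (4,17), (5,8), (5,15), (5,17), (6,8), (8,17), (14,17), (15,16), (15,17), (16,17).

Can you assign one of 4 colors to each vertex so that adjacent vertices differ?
A valid 4-coloring: color 1: [6, 17]; color 2: [4, 5]; color 3: [0, 8, 14, 15]; color 4: [16].
(χ(G) = 4 ≤ 4.)

Yes, G is 4-colorable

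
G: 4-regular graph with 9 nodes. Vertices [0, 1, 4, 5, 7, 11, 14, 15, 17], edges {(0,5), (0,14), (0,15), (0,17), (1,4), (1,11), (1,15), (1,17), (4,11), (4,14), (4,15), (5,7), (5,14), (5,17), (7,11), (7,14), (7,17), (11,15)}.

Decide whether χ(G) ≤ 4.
A valid 4-coloring: color 1: [0, 4, 7]; color 2: [1, 5]; color 3: [14, 15, 17]; color 4: [11].
(χ(G) = 4 ≤ 4.)

Yes, G is 4-colorable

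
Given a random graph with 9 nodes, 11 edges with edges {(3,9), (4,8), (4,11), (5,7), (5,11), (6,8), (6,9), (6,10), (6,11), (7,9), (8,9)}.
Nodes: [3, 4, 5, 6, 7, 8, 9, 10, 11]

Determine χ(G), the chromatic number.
χ(G) = 3

Clique number ω(G) = 3 (lower bound: χ ≥ ω).
The clique on [6, 8, 9] has size 3, forcing χ ≥ 3, and the coloring below uses 3 colors, so χ(G) = 3.
A valid 3-coloring: color 1: [3, 4, 6, 7]; color 2: [9, 10, 11]; color 3: [5, 8].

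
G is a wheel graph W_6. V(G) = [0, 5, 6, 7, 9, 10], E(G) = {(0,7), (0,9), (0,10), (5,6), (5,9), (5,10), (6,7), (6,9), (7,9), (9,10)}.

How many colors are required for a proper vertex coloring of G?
χ(G) = 4

Clique number ω(G) = 3 (lower bound: χ ≥ ω).
Odd cycle [10, 5, 6, 7, 0] needs 3 colors (χ ≥ 3).
Vertex 9 is adjacent to every vertex of [0, 5, 6, 7, 10], which already need 3 colors among themselves, so 9 needs a new color (χ ≥ 4).
The coloring below uses 4 colors, so χ(G) = 4.
A valid 4-coloring: color 1: [9]; color 2: [7, 10]; color 3: [0, 5]; color 4: [6].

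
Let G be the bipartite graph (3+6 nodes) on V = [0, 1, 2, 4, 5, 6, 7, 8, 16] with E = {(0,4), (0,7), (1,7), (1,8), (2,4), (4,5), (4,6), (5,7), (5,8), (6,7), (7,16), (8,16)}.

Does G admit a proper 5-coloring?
Yes, G is 5-colorable

A valid 5-coloring: color 1: [4, 7, 8]; color 2: [0, 1, 2, 5, 6, 16].
(χ(G) = 2 ≤ 5.)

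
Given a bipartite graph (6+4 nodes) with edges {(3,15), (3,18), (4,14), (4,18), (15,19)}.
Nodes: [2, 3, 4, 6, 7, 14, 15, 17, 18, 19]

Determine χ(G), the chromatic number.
Clique number ω(G) = 2 (lower bound: χ ≥ ω).
The graph is bipartite (no odd cycle), so 2 colors suffice: χ(G) = 2.
A valid 2-coloring: color 1: [2, 6, 7, 14, 15, 17, 18]; color 2: [3, 4, 19].

χ(G) = 2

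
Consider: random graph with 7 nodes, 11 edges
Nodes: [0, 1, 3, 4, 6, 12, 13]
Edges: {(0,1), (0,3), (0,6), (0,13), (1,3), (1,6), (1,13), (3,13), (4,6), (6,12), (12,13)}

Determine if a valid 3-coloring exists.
No, G is not 3-colorable

The clique on vertices [0, 1, 3, 13] has size 4 > 3, so it alone needs 4 colors.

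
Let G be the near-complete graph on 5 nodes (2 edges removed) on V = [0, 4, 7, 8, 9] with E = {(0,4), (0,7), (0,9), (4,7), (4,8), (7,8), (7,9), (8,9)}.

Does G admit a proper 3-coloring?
Yes, G is 3-colorable

A valid 3-coloring: color 1: [7]; color 2: [0, 8]; color 3: [4, 9].
(χ(G) = 3 ≤ 3.)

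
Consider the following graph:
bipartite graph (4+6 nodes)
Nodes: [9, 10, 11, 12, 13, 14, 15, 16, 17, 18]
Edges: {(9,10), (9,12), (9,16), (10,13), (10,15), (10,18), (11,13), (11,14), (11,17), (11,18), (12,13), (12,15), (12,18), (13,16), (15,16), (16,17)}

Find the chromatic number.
Clique number ω(G) = 2 (lower bound: χ ≥ ω).
The graph is bipartite (no odd cycle), so 2 colors suffice: χ(G) = 2.
A valid 2-coloring: color 1: [10, 11, 12, 16]; color 2: [9, 13, 14, 15, 17, 18].

χ(G) = 2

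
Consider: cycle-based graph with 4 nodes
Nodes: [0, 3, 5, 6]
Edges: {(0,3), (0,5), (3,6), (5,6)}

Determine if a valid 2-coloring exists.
A valid 2-coloring: color 1: [3, 5]; color 2: [0, 6].
(χ(G) = 2 ≤ 2.)

Yes, G is 2-colorable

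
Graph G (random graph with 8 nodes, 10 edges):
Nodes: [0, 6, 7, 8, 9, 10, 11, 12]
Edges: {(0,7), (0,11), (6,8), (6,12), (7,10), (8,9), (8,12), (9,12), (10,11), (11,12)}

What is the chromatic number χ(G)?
Clique number ω(G) = 3 (lower bound: χ ≥ ω).
The clique on [8, 9, 12] has size 3, forcing χ ≥ 3, and the coloring below uses 3 colors, so χ(G) = 3.
A valid 3-coloring: color 1: [0, 10, 12]; color 2: [7, 8, 11]; color 3: [6, 9].

χ(G) = 3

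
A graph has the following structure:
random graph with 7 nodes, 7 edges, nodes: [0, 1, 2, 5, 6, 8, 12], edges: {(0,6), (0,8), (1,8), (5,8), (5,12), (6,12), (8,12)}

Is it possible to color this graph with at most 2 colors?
The clique on vertices [5, 8, 12] has size 3 > 2, so it alone needs 3 colors.

No, G is not 2-colorable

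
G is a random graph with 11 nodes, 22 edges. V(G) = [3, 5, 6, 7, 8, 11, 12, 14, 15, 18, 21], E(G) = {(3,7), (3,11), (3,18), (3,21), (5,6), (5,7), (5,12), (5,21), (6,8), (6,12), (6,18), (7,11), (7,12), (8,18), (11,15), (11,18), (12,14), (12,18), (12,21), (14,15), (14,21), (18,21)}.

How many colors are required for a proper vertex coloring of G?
χ(G) = 4

Clique number ω(G) = 3 (lower bound: χ ≥ ω).
Suppose a proper 3-coloring c exists. The clique [3, 7, 11] takes 3 distinct colors; by symmetry let c(3) = 1, c(7) = 2, c(11) = 3.
- Vertex 18: neighbors [3, 11] already have colors [1, 3] ⇒ c(18) = 2.
- Vertex 21: neighbors [3, 18] already have colors [1, 2] ⇒ c(21) = 3.
- Vertex 12: neighbors [7, 21] already have colors [2, 3] ⇒ c(12) = 1.
- Vertex 5: neighbors [12, 7, 21] already have colors [1, 2, 3] — all 3 colors blocked. Contradiction.
The forced assignments end in a contradiction, so G has no proper 3-coloring (χ ≥ 4).
The coloring below uses 4 colors, so χ(G) = 4.
A valid 4-coloring: color 1: [3, 8, 12, 15]; color 2: [5, 14, 18]; color 3: [6, 11, 21]; color 4: [7].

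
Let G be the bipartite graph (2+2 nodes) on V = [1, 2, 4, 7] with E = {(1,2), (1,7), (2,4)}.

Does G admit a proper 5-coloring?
A valid 5-coloring: color 1: [2, 7]; color 2: [1, 4].
(χ(G) = 2 ≤ 5.)

Yes, G is 5-colorable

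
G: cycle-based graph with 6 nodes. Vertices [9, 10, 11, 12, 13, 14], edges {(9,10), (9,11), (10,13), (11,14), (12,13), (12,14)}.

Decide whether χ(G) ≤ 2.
A valid 2-coloring: color 1: [10, 11, 12]; color 2: [9, 13, 14].
(χ(G) = 2 ≤ 2.)

Yes, G is 2-colorable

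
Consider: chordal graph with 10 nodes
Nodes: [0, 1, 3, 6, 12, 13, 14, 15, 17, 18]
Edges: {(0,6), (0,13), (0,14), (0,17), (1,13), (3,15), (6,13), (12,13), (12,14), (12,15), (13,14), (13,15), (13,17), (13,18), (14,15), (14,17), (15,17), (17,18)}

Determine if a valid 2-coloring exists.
The clique on vertices [0, 13, 14, 17] has size 4 > 2, so it alone needs 4 colors.

No, G is not 2-colorable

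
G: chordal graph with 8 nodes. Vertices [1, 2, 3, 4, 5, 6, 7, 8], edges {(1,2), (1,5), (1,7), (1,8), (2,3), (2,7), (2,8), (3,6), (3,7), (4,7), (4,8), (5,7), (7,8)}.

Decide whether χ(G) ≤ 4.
A valid 4-coloring: color 1: [6, 7]; color 2: [1, 3, 4]; color 3: [2, 5]; color 4: [8].
(χ(G) = 4 ≤ 4.)

Yes, G is 4-colorable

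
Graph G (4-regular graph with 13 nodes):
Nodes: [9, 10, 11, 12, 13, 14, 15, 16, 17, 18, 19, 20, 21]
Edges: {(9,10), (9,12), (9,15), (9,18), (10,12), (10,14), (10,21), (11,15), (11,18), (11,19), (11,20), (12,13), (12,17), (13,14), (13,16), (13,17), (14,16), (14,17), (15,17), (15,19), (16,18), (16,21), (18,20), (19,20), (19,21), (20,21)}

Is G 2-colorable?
The clique on vertices [9, 10, 12] has size 3 > 2, so it alone needs 3 colors.

No, G is not 2-colorable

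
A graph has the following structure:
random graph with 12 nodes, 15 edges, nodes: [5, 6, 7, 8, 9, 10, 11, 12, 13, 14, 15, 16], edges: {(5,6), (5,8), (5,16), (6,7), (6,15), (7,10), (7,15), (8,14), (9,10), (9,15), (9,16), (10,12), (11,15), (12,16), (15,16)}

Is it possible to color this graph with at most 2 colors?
No, G is not 2-colorable

The clique on vertices [9, 15, 16] has size 3 > 2, so it alone needs 3 colors.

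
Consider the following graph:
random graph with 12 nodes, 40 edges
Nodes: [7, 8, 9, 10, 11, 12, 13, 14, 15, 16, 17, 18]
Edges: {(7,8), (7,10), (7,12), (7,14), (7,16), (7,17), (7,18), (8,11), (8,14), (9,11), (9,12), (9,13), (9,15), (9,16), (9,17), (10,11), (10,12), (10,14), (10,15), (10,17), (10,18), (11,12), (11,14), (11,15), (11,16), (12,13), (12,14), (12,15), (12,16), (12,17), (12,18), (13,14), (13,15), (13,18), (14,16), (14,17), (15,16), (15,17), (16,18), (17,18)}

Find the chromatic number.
χ(G) = 5

Clique number ω(G) = 5 (lower bound: χ ≥ ω).
The clique on [9, 11, 12, 15, 16] has size 5, forcing χ ≥ 5, and the coloring below uses 5 colors, so χ(G) = 5.
A valid 5-coloring: color 1: [8, 12]; color 2: [14, 15, 18]; color 3: [9, 10]; color 4: [13, 16, 17]; color 5: [7, 11].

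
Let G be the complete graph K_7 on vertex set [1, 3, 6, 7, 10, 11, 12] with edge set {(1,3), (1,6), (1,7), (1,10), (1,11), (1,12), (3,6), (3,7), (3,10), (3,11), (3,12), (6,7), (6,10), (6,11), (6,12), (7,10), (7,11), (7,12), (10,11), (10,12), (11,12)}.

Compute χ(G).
χ(G) = 7

Clique number ω(G) = 7 (lower bound: χ ≥ ω).
The clique on [1, 3, 6, 7, 10, 11, 12] has size 7, forcing χ ≥ 7, and the coloring below uses 7 colors, so χ(G) = 7.
A valid 7-coloring: color 1: [6]; color 2: [12]; color 3: [7]; color 4: [11]; color 5: [1]; color 6: [10]; color 7: [3].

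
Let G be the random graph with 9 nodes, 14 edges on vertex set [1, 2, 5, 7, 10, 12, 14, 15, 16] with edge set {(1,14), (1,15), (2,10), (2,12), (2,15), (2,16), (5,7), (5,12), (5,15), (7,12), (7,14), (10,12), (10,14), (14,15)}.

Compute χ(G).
Clique number ω(G) = 3 (lower bound: χ ≥ ω).
The clique on [1, 14, 15] has size 3, forcing χ ≥ 3, and the coloring below uses 3 colors, so χ(G) = 3.
A valid 3-coloring: color 1: [12, 15, 16]; color 2: [2, 5, 14]; color 3: [1, 7, 10].

χ(G) = 3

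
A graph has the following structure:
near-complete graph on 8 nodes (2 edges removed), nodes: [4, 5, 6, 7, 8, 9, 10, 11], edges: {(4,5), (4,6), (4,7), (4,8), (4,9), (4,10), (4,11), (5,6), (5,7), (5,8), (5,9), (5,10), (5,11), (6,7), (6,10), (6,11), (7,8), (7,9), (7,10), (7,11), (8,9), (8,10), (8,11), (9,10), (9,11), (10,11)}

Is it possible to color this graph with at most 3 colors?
No, G is not 3-colorable

The clique on vertices [4, 5, 7, 8, 9, 10, 11] has size 7 > 3, so it alone needs 7 colors.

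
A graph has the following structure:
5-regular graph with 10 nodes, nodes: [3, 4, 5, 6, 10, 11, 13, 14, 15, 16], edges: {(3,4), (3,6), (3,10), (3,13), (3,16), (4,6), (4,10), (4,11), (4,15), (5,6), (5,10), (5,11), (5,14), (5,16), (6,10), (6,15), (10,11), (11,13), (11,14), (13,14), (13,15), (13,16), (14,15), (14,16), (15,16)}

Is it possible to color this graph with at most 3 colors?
No, G is not 3-colorable

The clique on vertices [3, 4, 6, 10] has size 4 > 3, so it alone needs 4 colors.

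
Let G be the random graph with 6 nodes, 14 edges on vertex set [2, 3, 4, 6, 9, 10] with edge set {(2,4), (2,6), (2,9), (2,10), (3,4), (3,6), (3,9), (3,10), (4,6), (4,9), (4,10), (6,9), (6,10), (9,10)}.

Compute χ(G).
χ(G) = 5

Clique number ω(G) = 5 (lower bound: χ ≥ ω).
The clique on [2, 4, 6, 9, 10] has size 5, forcing χ ≥ 5, and the coloring below uses 5 colors, so χ(G) = 5.
A valid 5-coloring: color 1: [9]; color 2: [6]; color 3: [4]; color 4: [10]; color 5: [2, 3].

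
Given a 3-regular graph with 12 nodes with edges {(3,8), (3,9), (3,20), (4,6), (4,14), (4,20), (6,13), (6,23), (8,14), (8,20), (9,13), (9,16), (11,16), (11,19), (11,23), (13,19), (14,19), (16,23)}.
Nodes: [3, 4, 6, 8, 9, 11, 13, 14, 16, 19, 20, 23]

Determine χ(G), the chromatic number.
Clique number ω(G) = 3 (lower bound: χ ≥ ω).
The clique on [3, 8, 20] has size 3, forcing χ ≥ 3, and the coloring below uses 3 colors, so χ(G) = 3.
A valid 3-coloring: color 1: [4, 8, 9, 19, 23]; color 2: [11, 13, 14, 20]; color 3: [3, 6, 16].

χ(G) = 3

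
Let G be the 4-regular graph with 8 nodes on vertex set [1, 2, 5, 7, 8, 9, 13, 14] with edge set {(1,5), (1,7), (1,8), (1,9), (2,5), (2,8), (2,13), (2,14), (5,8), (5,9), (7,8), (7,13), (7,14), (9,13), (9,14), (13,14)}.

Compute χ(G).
Clique number ω(G) = 3 (lower bound: χ ≥ ω).
Suppose a proper 3-coloring c exists. The clique [1, 5, 8] takes 3 distinct colors; by symmetry let c(1) = 1, c(5) = 2, c(8) = 3.
- Vertex 2: neighbors [5, 8] already have colors [2, 3] ⇒ c(2) = 1.
- Vertex 7: neighbors [1, 8] already have colors [1, 3] ⇒ c(7) = 2.
- Vertex 9: neighbors [1, 5] already have colors [1, 2] ⇒ c(9) = 3.
- Vertex 13: neighbors [2, 7, 9] already have colors [1, 2, 3] — all 3 colors blocked. Contradiction.
The forced assignments end in a contradiction, so G has no proper 3-coloring (χ ≥ 4).
The coloring below uses 4 colors, so χ(G) = 4.
A valid 4-coloring: color 1: [8, 14]; color 2: [5, 13]; color 3: [1, 2]; color 4: [7, 9].

χ(G) = 4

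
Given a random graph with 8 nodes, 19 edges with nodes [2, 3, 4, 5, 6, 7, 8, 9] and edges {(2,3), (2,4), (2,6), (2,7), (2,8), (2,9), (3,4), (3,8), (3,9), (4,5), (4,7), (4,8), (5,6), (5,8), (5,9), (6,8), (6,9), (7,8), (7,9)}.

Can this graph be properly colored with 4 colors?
A valid 4-coloring: color 1: [8, 9]; color 2: [2, 5]; color 3: [4, 6]; color 4: [3, 7].
(χ(G) = 4 ≤ 4.)

Yes, G is 4-colorable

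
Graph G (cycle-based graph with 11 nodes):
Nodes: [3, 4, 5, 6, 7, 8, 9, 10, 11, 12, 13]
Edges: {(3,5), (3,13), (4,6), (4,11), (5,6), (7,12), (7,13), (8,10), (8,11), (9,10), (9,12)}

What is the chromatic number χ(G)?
χ(G) = 3

Clique number ω(G) = 2 (lower bound: χ ≥ ω).
Odd cycle [6, 4, 11, 8, 10, 9, 12, 7, 13, 3, 5] needs 3 colors (χ ≥ 3).
The coloring below uses 3 colors, so χ(G) = 3.
A valid 3-coloring: color 1: [3, 6, 10, 11, 12]; color 2: [4, 5, 7, 8, 9]; color 3: [13].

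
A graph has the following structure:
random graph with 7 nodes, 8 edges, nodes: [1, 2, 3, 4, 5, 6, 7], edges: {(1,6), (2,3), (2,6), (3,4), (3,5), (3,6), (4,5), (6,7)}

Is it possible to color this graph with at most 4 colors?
Yes, G is 4-colorable

A valid 4-coloring: color 1: [1, 3, 7]; color 2: [5, 6]; color 3: [2, 4].
(χ(G) = 3 ≤ 4.)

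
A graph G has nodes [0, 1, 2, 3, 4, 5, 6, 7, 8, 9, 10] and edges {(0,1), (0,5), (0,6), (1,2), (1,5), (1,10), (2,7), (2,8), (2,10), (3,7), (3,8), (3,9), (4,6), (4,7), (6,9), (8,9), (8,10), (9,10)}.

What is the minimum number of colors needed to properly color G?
χ(G) = 3

Clique number ω(G) = 3 (lower bound: χ ≥ ω).
The clique on [0, 1, 5] has size 3, forcing χ ≥ 3, and the coloring below uses 3 colors, so χ(G) = 3.
A valid 3-coloring: color 1: [0, 2, 4, 9]; color 2: [1, 6, 7, 8]; color 3: [3, 5, 10].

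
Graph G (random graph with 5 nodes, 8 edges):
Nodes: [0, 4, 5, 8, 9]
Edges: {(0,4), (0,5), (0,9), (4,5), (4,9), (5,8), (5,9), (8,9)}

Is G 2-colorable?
No, G is not 2-colorable

The clique on vertices [0, 4, 5, 9] has size 4 > 2, so it alone needs 4 colors.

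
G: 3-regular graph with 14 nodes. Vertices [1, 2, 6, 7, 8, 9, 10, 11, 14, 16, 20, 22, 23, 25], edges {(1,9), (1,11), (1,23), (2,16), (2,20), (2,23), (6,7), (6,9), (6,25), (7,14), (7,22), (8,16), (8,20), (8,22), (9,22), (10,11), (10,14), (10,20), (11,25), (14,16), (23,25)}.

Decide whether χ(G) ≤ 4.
Yes, G is 4-colorable

A valid 4-coloring: color 1: [9, 11, 14, 20, 23]; color 2: [1, 2, 7, 8, 10, 25]; color 3: [6, 16, 22].
(χ(G) = 3 ≤ 4.)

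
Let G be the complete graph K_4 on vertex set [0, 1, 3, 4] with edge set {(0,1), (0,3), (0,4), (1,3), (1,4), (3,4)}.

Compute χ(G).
Clique number ω(G) = 4 (lower bound: χ ≥ ω).
The clique on [0, 1, 3, 4] has size 4, forcing χ ≥ 4, and the coloring below uses 4 colors, so χ(G) = 4.
A valid 4-coloring: color 1: [0]; color 2: [3]; color 3: [4]; color 4: [1].

χ(G) = 4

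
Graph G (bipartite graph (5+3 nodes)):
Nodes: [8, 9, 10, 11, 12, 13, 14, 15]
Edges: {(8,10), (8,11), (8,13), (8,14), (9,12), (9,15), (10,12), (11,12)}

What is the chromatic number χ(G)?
Clique number ω(G) = 2 (lower bound: χ ≥ ω).
The graph is bipartite (no odd cycle), so 2 colors suffice: χ(G) = 2.
A valid 2-coloring: color 1: [8, 12, 15]; color 2: [9, 10, 11, 13, 14].

χ(G) = 2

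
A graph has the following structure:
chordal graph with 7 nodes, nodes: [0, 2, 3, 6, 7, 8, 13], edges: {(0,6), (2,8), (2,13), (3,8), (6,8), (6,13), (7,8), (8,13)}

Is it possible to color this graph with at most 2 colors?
No, G is not 2-colorable

The clique on vertices [2, 8, 13] has size 3 > 2, so it alone needs 3 colors.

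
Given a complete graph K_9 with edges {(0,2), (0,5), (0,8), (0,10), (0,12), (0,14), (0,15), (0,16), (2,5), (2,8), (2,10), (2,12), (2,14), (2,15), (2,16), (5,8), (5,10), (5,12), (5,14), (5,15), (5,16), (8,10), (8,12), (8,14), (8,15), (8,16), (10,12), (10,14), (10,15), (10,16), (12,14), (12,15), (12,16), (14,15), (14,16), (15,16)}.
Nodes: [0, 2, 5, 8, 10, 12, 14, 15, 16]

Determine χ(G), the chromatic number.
χ(G) = 9

Clique number ω(G) = 9 (lower bound: χ ≥ ω).
The clique on [0, 2, 5, 8, 10, 12, 14, 15, 16] has size 9, forcing χ ≥ 9, and the coloring below uses 9 colors, so χ(G) = 9.
A valid 9-coloring: color 1: [10]; color 2: [12]; color 3: [2]; color 4: [16]; color 5: [0]; color 6: [14]; color 7: [8]; color 8: [5]; color 9: [15].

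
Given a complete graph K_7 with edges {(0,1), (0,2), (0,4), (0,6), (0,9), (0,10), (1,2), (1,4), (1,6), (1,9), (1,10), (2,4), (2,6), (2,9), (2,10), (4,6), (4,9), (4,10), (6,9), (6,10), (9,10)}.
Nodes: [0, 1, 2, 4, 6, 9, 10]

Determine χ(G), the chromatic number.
χ(G) = 7

Clique number ω(G) = 7 (lower bound: χ ≥ ω).
The clique on [0, 1, 2, 4, 6, 9, 10] has size 7, forcing χ ≥ 7, and the coloring below uses 7 colors, so χ(G) = 7.
A valid 7-coloring: color 1: [2]; color 2: [0]; color 3: [6]; color 4: [10]; color 5: [9]; color 6: [1]; color 7: [4].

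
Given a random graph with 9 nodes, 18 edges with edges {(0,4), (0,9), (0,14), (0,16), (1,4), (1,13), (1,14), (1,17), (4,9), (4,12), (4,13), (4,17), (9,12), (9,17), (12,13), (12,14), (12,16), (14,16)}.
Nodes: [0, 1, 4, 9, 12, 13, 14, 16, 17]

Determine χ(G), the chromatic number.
χ(G) = 4

Clique number ω(G) = 3 (lower bound: χ ≥ ω).
Odd cycle [12, 13, 1, 17, 9] needs 3 colors (χ ≥ 3).
Vertex 4 is adjacent to every vertex of [1, 9, 12, 13, 17], which already need 3 colors among themselves, so 4 needs a new color (χ ≥ 4).
The coloring below uses 4 colors, so χ(G) = 4.
A valid 4-coloring: color 1: [4, 14]; color 2: [0, 12, 17]; color 3: [1, 9, 16]; color 4: [13].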